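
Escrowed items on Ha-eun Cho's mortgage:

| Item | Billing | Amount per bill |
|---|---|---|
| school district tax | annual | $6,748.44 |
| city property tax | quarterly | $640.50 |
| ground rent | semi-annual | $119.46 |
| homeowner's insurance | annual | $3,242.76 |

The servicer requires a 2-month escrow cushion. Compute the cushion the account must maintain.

School district tax: $6,748.44
City property tax: $640.50 × 4 = $2,562.00
Ground rent: $119.46 × 2 = $238.92
Homeowner's insurance: $3,242.76
Yearly total = $6,748.44 + $2,562.00 + $238.92 + $3,242.76 = $12,792.12
Monthly escrow = $12,792.12 / 12 = $1,066.01
Reserve = 2 × $1,066.01 = $2,132.02

$2,132.02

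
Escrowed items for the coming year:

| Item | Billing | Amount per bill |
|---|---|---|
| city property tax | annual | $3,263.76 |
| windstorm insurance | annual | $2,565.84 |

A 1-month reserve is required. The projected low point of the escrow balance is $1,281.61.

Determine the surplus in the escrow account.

City property tax = $3,263.76/yr
Windstorm insurance = $2,565.84/yr
Total per year = $5,829.60
Monthly = $5,829.60 / 12 = $485.80
Required reserve = 1 × $485.80 = $485.80
Excess over cushion: $1,281.61 − $485.80 = $795.81

$795.81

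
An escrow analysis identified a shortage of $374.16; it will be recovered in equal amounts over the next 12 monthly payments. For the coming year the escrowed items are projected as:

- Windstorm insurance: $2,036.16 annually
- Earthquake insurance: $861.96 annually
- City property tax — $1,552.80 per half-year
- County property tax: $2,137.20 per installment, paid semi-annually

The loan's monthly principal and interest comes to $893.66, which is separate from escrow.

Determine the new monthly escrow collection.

$887.69

Windstorm insurance — $2,036.16 annually
Earthquake insurance — $861.96 annually
City property tax — $1,552.80 × 2 = $3,105.60 annually
County property tax — $2,137.20 × 2 = $4,274.40 annually
Annual escrow total = $2,036.16 + $861.96 + $3,105.60 + $4,274.40 = $10,278.12
Per month = $10,278.12 ÷ 12 = $856.51
Shortage spread = $374.16 ÷ 12 = $31.18/mo
Adjusted monthly = $856.51 + $31.18 = $887.69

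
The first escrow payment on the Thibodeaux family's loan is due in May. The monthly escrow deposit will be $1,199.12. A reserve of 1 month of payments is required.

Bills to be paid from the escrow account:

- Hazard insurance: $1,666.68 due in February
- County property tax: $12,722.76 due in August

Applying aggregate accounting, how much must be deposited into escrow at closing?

Cushion = 1 × $1,199.12 = $1,199.12
Trial balance (start $0, +$1,199.12 each month, − disbursements):
  May: +$1,199.12 → $1,199.12
  Jun: +$1,199.12 → $2,398.24
  Jul: +$1,199.12 → $3,597.36
  Aug: +$1,199.12 − $12,722.76 → -$7,926.28
  Sep: +$1,199.12 → -$6,727.16
  Oct: +$1,199.12 → -$5,528.04
  Nov: +$1,199.12 → -$4,328.92
  Dec: +$1,199.12 → -$3,129.80
  Jan: +$1,199.12 → -$1,930.68
  Feb: +$1,199.12 − $1,666.68 → -$2,398.24
  Mar: +$1,199.12 → -$1,199.12
  Apr: +$1,199.12 → $0.00
Lowest trial balance = -$7,926.28 (Aug)
Initial deposit = cushion − low point = $1,199.12 − (-$7,926.28) = $9,125.40

$9,125.40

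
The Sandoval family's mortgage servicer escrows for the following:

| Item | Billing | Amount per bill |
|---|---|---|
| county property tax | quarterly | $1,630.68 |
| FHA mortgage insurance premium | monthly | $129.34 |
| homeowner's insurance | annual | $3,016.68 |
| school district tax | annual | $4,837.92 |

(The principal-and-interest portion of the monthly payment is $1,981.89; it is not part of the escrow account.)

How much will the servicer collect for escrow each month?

$1,327.45

County property tax = $1,630.68 × 4 = $6,522.72
FHA mortgage insurance premium = $129.34 × 12 = $1,552.08
Homeowner's insurance = $3,016.68
School district tax = $4,837.92
Total annual escrow = $15,929.40
Per month = $15,929.40 / 12 = $1,327.45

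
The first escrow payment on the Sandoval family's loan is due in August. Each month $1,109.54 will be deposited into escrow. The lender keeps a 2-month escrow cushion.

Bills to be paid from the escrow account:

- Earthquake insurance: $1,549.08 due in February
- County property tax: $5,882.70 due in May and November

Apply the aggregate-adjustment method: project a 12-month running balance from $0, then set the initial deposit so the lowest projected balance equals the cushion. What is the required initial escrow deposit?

$4,438.16

Cushion = 2 × $1,109.54 = $2,219.08
Trial balance (start $0, +$1,109.54 each month, − disbursements):
  Aug: +$1,109.54 → $1,109.54
  Sep: +$1,109.54 → $2,219.08
  Oct: +$1,109.54 → $3,328.62
  Nov: +$1,109.54 − $5,882.70 → -$1,444.54
  Dec: +$1,109.54 → -$335.00
  Jan: +$1,109.54 → $774.54
  Feb: +$1,109.54 − $1,549.08 → $335.00
  Mar: +$1,109.54 → $1,444.54
  Apr: +$1,109.54 → $2,554.08
  May: +$1,109.54 − $5,882.70 → -$2,219.08
  Jun: +$1,109.54 → -$1,109.54
  Jul: +$1,109.54 → $0.00
Lowest trial balance = -$2,219.08 (May)
Initial deposit = cushion − low point = $2,219.08 − (-$2,219.08) = $4,438.16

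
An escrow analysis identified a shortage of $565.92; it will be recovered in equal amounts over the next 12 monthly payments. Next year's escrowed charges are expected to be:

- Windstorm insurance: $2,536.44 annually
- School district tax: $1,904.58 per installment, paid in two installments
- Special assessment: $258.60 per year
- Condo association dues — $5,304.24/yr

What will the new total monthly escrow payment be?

$1,039.53

Windstorm insurance — $2,536.44
School district tax — $1,904.58 × 2 = $3,809.16
Special assessment — $258.60
Condo association dues — $5,304.24
Total per year = $2,536.44 + $3,809.16 + $258.60 + $5,304.24 = $11,908.44
Base monthly escrow = $11,908.44 ÷ 12 = $992.37
Shortage per month = $565.92 / 12 = $47.16
Adjusted monthly = $992.37 + $47.16 = $1,039.53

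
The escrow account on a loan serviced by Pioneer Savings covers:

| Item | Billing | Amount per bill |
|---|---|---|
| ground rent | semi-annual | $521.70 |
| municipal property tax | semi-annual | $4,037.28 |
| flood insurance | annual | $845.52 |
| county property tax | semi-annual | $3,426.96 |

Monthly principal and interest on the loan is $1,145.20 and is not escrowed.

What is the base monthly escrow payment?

$1,401.45

Ground rent = $521.70 × 2 = $1,043.40 annually
Municipal property tax = $4,037.28 × 2 = $8,074.56 annually
Flood insurance = $845.52 annually
County property tax = $3,426.96 × 2 = $6,853.92 annually
Yearly total = $1,043.40 + $8,074.56 + $845.52 + $6,853.92 = $16,817.40
Monthly escrow = $16,817.40 ÷ 12 = $1,401.45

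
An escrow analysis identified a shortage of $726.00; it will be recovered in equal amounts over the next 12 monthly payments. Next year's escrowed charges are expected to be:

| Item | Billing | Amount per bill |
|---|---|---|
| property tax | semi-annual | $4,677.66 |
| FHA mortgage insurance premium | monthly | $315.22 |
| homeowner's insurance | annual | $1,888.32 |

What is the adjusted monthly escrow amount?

Property tax: $4,677.66 × 2 = $9,355.32 per year
FHA mortgage insurance premium: $315.22 × 12 = $3,782.64 per year
Homeowner's insurance: $1,888.32 per year
Total per year = $9,355.32 + $3,782.64 + $1,888.32 = $15,026.28
Per month = $15,026.28 / 12 = $1,252.19
Monthly shortage recovery: $726.00 / 12 = $60.50
Adjusted monthly = $1,252.19 + $60.50 = $1,312.69

$1,312.69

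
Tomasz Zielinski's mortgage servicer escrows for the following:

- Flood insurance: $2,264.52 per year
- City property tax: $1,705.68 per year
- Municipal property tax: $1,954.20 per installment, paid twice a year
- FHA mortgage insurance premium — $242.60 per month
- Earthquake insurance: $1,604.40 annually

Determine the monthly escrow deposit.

Flood insurance — $2,264.52/yr
City property tax — $1,705.68/yr
Municipal property tax — $1,954.20 × 2 = $3,908.40/yr
FHA mortgage insurance premium — $242.60 × 12 = $2,911.20/yr
Earthquake insurance — $1,604.40/yr
Total per year = $12,394.20
Per month = $12,394.20 ÷ 12 = $1,032.85

$1,032.85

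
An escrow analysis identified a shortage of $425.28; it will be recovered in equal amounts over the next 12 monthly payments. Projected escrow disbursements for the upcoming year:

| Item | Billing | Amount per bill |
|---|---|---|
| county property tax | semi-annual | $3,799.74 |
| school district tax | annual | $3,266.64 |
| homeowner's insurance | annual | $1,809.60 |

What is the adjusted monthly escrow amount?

$1,091.75

County property tax — $3,799.74 × 2 = $7,599.48
School district tax — $3,266.64
Homeowner's insurance — $1,809.60
Combined annual = $7,599.48 + $3,266.64 + $1,809.60 = $12,675.72
Monthly = $12,675.72 ÷ 12 = $1,056.31
Monthly shortage recovery: $425.28 ÷ 12 = $35.44
Adjusted monthly = $1,056.31 + $35.44 = $1,091.75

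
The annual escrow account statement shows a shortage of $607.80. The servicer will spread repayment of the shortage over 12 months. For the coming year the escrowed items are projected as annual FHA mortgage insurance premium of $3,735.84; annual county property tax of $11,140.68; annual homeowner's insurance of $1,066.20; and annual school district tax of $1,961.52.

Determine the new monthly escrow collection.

$1,542.67

FHA mortgage insurance premium: $3,735.84 annually
County property tax: $11,140.68 annually
Homeowner's insurance: $1,066.20 annually
School district tax: $1,961.52 annually
Yearly total = $17,904.24
Base monthly escrow = $17,904.24 ÷ 12 = $1,492.02
Shortage spread = $607.80 / 12 = $50.65/mo
New monthly escrow = $1,492.02 + $50.65 = $1,542.67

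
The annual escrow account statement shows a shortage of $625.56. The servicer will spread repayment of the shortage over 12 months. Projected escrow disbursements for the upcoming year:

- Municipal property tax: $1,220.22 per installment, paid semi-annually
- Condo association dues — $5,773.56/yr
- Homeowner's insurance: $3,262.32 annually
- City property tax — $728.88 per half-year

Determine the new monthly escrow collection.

Municipal property tax = $1,220.22 × 2 = $2,440.44 annually
Condo association dues = $5,773.56 annually
Homeowner's insurance = $3,262.32 annually
City property tax = $728.88 × 2 = $1,457.76 annually
Annual escrow total = $2,440.44 + $5,773.56 + $3,262.32 + $1,457.76 = $12,934.08
Base monthly escrow = $12,934.08 ÷ 12 = $1,077.84
Shortage per month = $625.56 / 12 = $52.13
New monthly escrow = $1,077.84 + $52.13 = $1,129.97

$1,129.97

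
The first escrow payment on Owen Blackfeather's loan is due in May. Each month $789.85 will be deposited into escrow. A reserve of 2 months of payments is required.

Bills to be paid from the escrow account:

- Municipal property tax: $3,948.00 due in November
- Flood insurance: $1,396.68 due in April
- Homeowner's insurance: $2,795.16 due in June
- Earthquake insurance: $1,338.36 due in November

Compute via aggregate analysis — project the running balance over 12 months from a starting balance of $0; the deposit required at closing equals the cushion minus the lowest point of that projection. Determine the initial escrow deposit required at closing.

$4,132.27

Cushion = 2 × $789.85 = $1,579.70
Trial balance (start $0, +$789.85 each month, − disbursements):
  May: +$789.85 → $789.85
  Jun: +$789.85 − $2,795.16 → -$1,215.46
  Jul: +$789.85 → -$425.61
  Aug: +$789.85 → $364.24
  Sep: +$789.85 → $1,154.09
  Oct: +$789.85 → $1,943.94
  Nov: +$789.85 − $5,286.36 → -$2,552.57
  Dec: +$789.85 → -$1,762.72
  Jan: +$789.85 → -$972.87
  Feb: +$789.85 → -$183.02
  Mar: +$789.85 → $606.83
  Apr: +$789.85 − $1,396.68 → $0.00
Lowest trial balance = -$2,552.57 (Nov)
Initial deposit = cushion − low point = $1,579.70 − (-$2,552.57) = $4,132.27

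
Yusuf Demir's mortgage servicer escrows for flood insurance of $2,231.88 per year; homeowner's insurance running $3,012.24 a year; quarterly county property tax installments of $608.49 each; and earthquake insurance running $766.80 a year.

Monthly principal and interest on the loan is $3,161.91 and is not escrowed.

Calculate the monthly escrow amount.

$703.74

Flood insurance — $2,231.88
Homeowner's insurance — $3,012.24
County property tax — $608.49 × 4 = $2,433.96
Earthquake insurance — $766.80
Annual escrow total = $2,231.88 + $3,012.24 + $2,433.96 + $766.80 = $8,444.88
Base monthly escrow = $8,444.88 ÷ 12 = $703.74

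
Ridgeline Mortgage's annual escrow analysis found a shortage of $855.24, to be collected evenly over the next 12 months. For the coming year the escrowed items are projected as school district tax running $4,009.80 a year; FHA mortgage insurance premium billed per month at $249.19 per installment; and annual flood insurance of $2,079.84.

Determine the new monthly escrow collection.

$827.93

School district tax = $4,009.80
FHA mortgage insurance premium = $249.19 × 12 = $2,990.28
Flood insurance = $2,079.84
Total per year = $9,079.92
Base monthly escrow = $9,079.92 ÷ 12 = $756.66
Shortage per month = $855.24 / 12 = $71.27
New monthly escrow = $756.66 + $71.27 = $827.93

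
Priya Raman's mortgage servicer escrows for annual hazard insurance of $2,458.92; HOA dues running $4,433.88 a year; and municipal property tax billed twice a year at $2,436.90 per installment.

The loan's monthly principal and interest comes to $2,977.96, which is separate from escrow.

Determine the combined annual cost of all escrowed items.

$11,766.60

Hazard insurance — $2,458.92 annually
HOA dues — $4,433.88 annually
Municipal property tax — $2,436.90 × 2 = $4,873.80 annually
Yearly total = $11,766.60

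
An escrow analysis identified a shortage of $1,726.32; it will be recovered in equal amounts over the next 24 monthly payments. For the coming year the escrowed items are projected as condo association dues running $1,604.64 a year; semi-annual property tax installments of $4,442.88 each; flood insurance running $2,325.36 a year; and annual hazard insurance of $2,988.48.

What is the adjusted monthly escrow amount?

Condo association dues = $1,604.64/yr
Property tax = $4,442.88 × 2 = $8,885.76/yr
Flood insurance = $2,325.36/yr
Hazard insurance = $2,988.48/yr
Yearly total = $1,604.64 + $8,885.76 + $2,325.36 + $2,988.48 = $15,804.24
Monthly escrow = $15,804.24 / 12 = $1,317.02
Monthly shortage recovery: $1,726.32 ÷ 24 = $71.93
New monthly escrow = $1,317.02 + $71.93 = $1,388.95

$1,388.95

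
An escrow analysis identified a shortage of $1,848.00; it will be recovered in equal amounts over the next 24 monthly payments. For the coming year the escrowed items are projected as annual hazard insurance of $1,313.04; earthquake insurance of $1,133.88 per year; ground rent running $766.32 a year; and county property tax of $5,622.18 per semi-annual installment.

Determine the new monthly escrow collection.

Hazard insurance: $1,313.04 annually
Earthquake insurance: $1,133.88 annually
Ground rent: $766.32 annually
County property tax: $5,622.18 × 2 = $11,244.36 annually
Yearly total = $1,313.04 + $1,133.88 + $766.32 + $11,244.36 = $14,457.60
Monthly = $14,457.60 / 12 = $1,204.80
Shortage per month = $1,848.00 / 24 = $77.00
New monthly escrow = $1,204.80 + $77.00 = $1,281.80

$1,281.80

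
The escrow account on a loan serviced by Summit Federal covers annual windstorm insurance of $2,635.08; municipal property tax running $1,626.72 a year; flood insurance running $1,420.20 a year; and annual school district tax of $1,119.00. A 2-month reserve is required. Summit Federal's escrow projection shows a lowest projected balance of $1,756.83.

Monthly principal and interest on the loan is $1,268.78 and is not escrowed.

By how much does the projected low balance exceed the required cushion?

Windstorm insurance — $2,635.08/yr
Municipal property tax — $1,626.72/yr
Flood insurance — $1,420.20/yr
School district tax — $1,119.00/yr
Combined annual = $6,801.00
Per month = $6,801.00 / 12 = $566.75
Required reserve = 2 × $566.75 = $1,133.50
Surplus = $1,756.83 − $1,133.50 = $623.33

$623.33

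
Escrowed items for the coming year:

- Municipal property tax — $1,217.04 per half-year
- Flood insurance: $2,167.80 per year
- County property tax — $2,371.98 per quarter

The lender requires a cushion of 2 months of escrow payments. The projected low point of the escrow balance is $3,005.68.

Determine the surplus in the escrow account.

$657.38

Municipal property tax: $1,217.04 × 2 = $2,434.08 per year
Flood insurance: $2,167.80 per year
County property tax: $2,371.98 × 4 = $9,487.92 per year
Annual escrow total = $2,434.08 + $2,167.80 + $9,487.92 = $14,089.80
Base monthly escrow = $14,089.80 ÷ 12 = $1,174.15
Cushion = 2 × $1,174.15 = $2,348.30
Surplus = $3,005.68 − $2,348.30 = $657.38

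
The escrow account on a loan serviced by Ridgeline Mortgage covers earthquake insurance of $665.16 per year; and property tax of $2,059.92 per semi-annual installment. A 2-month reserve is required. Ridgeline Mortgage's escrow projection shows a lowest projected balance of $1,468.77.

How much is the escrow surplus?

$671.27

Earthquake insurance — $665.16/yr
Property tax — $2,059.92 × 2 = $4,119.84/yr
Annual escrow total = $665.16 + $4,119.84 = $4,785.00
Monthly = $4,785.00 ÷ 12 = $398.75
Required reserve = 2 × $398.75 = $797.50
Excess over cushion: $1,468.77 − $797.50 = $671.27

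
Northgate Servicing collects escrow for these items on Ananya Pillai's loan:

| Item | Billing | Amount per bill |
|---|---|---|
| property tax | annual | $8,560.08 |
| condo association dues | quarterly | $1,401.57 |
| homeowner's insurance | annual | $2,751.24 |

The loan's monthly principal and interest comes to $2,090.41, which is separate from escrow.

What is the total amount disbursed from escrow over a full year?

$16,917.60

Property tax: $8,560.08 annually
Condo association dues: $1,401.57 × 4 = $5,606.28 annually
Homeowner's insurance: $2,751.24 annually
Yearly total = $16,917.60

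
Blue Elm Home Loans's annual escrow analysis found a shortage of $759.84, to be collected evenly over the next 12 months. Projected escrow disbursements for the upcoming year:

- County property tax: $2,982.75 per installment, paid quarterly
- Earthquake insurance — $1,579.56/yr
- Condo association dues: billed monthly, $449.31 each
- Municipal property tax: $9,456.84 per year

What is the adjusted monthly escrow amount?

County property tax: $2,982.75 × 4 = $11,931.00 per year
Earthquake insurance: $1,579.56 per year
Condo association dues: $449.31 × 12 = $5,391.72 per year
Municipal property tax: $9,456.84 per year
Combined annual = $11,931.00 + $1,579.56 + $5,391.72 + $9,456.84 = $28,359.12
Monthly = $28,359.12 / 12 = $2,363.26
Shortage spread = $759.84 ÷ 12 = $63.32/mo
New monthly escrow = $2,363.26 + $63.32 = $2,426.58

$2,426.58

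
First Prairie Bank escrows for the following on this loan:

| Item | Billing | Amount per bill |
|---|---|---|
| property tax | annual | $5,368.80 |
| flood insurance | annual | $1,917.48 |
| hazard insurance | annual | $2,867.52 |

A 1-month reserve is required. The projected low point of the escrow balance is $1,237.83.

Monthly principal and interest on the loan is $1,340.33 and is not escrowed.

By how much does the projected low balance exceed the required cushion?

Property tax — $5,368.80 per year
Flood insurance — $1,917.48 per year
Hazard insurance — $2,867.52 per year
Total per year = $10,153.80
Monthly = $10,153.80 / 12 = $846.15
Required cushion = 1 × $846.15 = $846.15
Excess over cushion: $1,237.83 − $846.15 = $391.68

$391.68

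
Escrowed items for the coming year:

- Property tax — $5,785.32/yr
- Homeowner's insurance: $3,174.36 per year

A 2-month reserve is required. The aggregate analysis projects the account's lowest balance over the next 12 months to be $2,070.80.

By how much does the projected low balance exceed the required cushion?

$577.52

Property tax: $5,785.32 annually
Homeowner's insurance: $3,174.36 annually
Annual escrow total = $8,959.68
Per month = $8,959.68 / 12 = $746.64
Required reserve = 2 × $746.64 = $1,493.28
Surplus = $2,070.80 − $1,493.28 = $577.52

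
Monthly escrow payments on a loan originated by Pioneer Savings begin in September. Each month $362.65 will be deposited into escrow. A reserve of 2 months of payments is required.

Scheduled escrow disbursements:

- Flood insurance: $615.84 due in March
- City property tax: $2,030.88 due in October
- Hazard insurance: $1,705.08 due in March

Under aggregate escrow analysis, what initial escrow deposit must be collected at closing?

Cushion = 2 × $362.65 = $725.30
Trial balance (start $0, +$362.65 each month, − disbursements):
  Sep: +$362.65 → $362.65
  Oct: +$362.65 − $2,030.88 → -$1,305.58
  Nov: +$362.65 → -$942.93
  Dec: +$362.65 → -$580.28
  Jan: +$362.65 → -$217.63
  Feb: +$362.65 → $145.02
  Mar: +$362.65 − $2,320.92 → -$1,813.25
  Apr: +$362.65 → -$1,450.60
  May: +$362.65 → -$1,087.95
  Jun: +$362.65 → -$725.30
  Jul: +$362.65 → -$362.65
  Aug: +$362.65 → $0.00
Lowest trial balance = -$1,813.25 (Mar)
Initial deposit = cushion − low point = $725.30 − (-$1,813.25) = $2,538.55

$2,538.55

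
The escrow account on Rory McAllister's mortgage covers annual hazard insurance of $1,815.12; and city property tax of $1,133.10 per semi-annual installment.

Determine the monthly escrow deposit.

$340.11

Hazard insurance = $1,815.12 annually
City property tax = $1,133.10 × 2 = $2,266.20 annually
Yearly total = $4,081.32
Monthly escrow = $4,081.32 ÷ 12 = $340.11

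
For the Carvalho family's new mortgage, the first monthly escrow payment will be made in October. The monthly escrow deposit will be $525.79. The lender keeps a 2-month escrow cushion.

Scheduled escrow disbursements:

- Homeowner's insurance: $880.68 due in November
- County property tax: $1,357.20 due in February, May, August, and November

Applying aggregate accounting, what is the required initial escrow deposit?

Cushion = 2 × $525.79 = $1,051.58
Trial balance (start $0, +$525.79 each month, − disbursements):
  Oct: +$525.79 → $525.79
  Nov: +$525.79 − $2,237.88 → -$1,186.30
  Dec: +$525.79 → -$660.51
  Jan: +$525.79 → -$134.72
  Feb: +$525.79 − $1,357.20 → -$966.13
  Mar: +$525.79 → -$440.34
  Apr: +$525.79 → $85.45
  May: +$525.79 − $1,357.20 → -$745.96
  Jun: +$525.79 → -$220.17
  Jul: +$525.79 → $305.62
  Aug: +$525.79 − $1,357.20 → -$525.79
  Sep: +$525.79 → $0.00
Lowest trial balance = -$1,186.30 (Nov)
Initial deposit = cushion − low point = $1,051.58 − (-$1,186.30) = $2,237.88

$2,237.88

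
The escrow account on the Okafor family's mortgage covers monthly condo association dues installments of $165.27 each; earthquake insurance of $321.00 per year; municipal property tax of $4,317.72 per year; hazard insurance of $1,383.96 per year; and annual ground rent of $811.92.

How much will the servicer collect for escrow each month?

Condo association dues: $165.27 × 12 = $1,983.24 annually
Earthquake insurance: $321.00 annually
Municipal property tax: $4,317.72 annually
Hazard insurance: $1,383.96 annually
Ground rent: $811.92 annually
Combined annual = $1,983.24 + $321.00 + $4,317.72 + $1,383.96 + $811.92 = $8,817.84
Monthly = $8,817.84 / 12 = $734.82

$734.82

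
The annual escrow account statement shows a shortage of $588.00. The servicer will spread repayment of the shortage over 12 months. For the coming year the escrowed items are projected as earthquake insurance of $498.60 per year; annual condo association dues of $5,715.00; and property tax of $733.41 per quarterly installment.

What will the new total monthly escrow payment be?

Earthquake insurance: $498.60/yr
Condo association dues: $5,715.00/yr
Property tax: $733.41 × 4 = $2,933.64/yr
Total annual escrow = $498.60 + $5,715.00 + $2,933.64 = $9,147.24
Monthly escrow = $9,147.24 / 12 = $762.27
Shortage per month = $588.00 ÷ 12 = $49.00
New monthly escrow = $762.27 + $49.00 = $811.27

$811.27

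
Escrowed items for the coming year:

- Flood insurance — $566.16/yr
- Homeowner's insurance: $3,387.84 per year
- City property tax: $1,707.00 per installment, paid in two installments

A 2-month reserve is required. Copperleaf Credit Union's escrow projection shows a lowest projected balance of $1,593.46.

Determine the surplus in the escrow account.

$365.46

Flood insurance — $566.16
Homeowner's insurance — $3,387.84
City property tax — $1,707.00 × 2 = $3,414.00
Total annual escrow = $566.16 + $3,387.84 + $3,414.00 = $7,368.00
Monthly = $7,368.00 / 12 = $614.00
Required cushion = 2 × $614.00 = $1,228.00
Surplus = $1,593.46 − $1,228.00 = $365.46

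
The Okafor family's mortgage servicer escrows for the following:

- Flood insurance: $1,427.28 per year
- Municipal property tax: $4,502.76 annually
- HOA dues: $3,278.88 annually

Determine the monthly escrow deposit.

$767.41

Flood insurance = $1,427.28
Municipal property tax = $4,502.76
HOA dues = $3,278.88
Yearly total = $1,427.28 + $4,502.76 + $3,278.88 = $9,208.92
Monthly escrow = $9,208.92 ÷ 12 = $767.41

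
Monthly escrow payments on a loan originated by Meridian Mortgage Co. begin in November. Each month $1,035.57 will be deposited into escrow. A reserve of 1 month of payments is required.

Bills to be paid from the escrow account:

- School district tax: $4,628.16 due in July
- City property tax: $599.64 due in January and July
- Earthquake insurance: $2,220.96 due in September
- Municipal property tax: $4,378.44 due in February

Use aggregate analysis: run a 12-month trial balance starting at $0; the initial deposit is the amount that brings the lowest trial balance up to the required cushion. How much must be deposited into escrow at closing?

Cushion = 1 × $1,035.57 = $1,035.57
Trial balance (start $0, +$1,035.57 each month, − disbursements):
  Nov: +$1,035.57 → $1,035.57
  Dec: +$1,035.57 → $2,071.14
  Jan: +$1,035.57 − $599.64 → $2,507.07
  Feb: +$1,035.57 − $4,378.44 → -$835.80
  Mar: +$1,035.57 → $199.77
  Apr: +$1,035.57 → $1,235.34
  May: +$1,035.57 → $2,270.91
  Jun: +$1,035.57 → $3,306.48
  Jul: +$1,035.57 − $5,227.80 → -$885.75
  Aug: +$1,035.57 → $149.82
  Sep: +$1,035.57 − $2,220.96 → -$1,035.57
  Oct: +$1,035.57 → $0.00
Lowest trial balance = -$1,035.57 (Sep)
Initial deposit = cushion − low point = $1,035.57 − (-$1,035.57) = $2,071.14

$2,071.14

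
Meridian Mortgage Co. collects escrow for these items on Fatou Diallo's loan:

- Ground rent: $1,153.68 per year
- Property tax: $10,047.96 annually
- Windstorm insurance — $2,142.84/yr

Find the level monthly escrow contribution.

$1,112.04

Ground rent = $1,153.68/yr
Property tax = $10,047.96/yr
Windstorm insurance = $2,142.84/yr
Total annual escrow = $13,344.48
Base monthly escrow = $13,344.48 ÷ 12 = $1,112.04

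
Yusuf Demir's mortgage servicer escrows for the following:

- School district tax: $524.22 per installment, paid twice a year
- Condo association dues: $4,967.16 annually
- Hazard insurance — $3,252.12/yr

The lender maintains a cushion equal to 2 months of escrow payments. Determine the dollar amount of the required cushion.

$1,544.62

School district tax = $524.22 × 2 = $1,048.44/yr
Condo association dues = $4,967.16/yr
Hazard insurance = $3,252.12/yr
Annual escrow total = $9,267.72
Monthly escrow = $9,267.72 / 12 = $772.31
Cushion = 2 × $772.31 = $1,544.62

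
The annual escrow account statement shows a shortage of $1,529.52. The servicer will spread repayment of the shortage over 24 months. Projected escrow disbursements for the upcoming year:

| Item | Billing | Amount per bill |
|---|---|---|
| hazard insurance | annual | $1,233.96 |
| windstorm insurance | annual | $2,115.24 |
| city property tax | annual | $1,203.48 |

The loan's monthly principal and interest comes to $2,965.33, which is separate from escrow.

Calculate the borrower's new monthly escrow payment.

Hazard insurance — $1,233.96 per year
Windstorm insurance — $2,115.24 per year
City property tax — $1,203.48 per year
Annual escrow total = $1,233.96 + $2,115.24 + $1,203.48 = $4,552.68
Base monthly escrow = $4,552.68 / 12 = $379.39
Shortage per month = $1,529.52 ÷ 24 = $63.73
New monthly escrow = $379.39 + $63.73 = $443.12

$443.12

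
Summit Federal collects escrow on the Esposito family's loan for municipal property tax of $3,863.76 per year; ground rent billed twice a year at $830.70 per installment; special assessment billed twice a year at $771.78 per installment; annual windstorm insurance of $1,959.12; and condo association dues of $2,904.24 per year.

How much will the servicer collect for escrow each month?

$994.34

Municipal property tax = $3,863.76
Ground rent = $830.70 × 2 = $1,661.40
Special assessment = $771.78 × 2 = $1,543.56
Windstorm insurance = $1,959.12
Condo association dues = $2,904.24
Total per year = $3,863.76 + $1,661.40 + $1,543.56 + $1,959.12 + $2,904.24 = $11,932.08
Monthly escrow = $11,932.08 ÷ 12 = $994.34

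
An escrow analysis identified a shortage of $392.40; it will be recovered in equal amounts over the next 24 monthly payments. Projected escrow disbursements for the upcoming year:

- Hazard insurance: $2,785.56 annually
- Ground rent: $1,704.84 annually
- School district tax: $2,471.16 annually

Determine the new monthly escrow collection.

$596.48

Hazard insurance: $2,785.56
Ground rent: $1,704.84
School district tax: $2,471.16
Annual escrow total = $6,961.56
Monthly = $6,961.56 ÷ 12 = $580.13
Shortage spread = $392.40 ÷ 24 = $16.35/mo
Adjusted monthly = $580.13 + $16.35 = $596.48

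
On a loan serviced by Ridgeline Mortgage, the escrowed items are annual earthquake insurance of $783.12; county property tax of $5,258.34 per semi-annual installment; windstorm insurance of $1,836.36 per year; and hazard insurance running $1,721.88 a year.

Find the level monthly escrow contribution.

Earthquake insurance: $783.12 per year
County property tax: $5,258.34 × 2 = $10,516.68 per year
Windstorm insurance: $1,836.36 per year
Hazard insurance: $1,721.88 per year
Yearly total = $14,858.04
Per month = $14,858.04 / 12 = $1,238.17

$1,238.17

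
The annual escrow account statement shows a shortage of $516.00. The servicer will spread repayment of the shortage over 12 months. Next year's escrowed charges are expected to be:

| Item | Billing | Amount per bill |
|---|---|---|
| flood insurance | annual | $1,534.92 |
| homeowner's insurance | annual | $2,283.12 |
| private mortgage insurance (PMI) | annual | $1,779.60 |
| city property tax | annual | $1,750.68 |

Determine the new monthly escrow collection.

$655.36

Flood insurance — $1,534.92
Homeowner's insurance — $2,283.12
Private mortgage insurance (PMI) — $1,779.60
City property tax — $1,750.68
Total per year = $7,348.32
Base monthly escrow = $7,348.32 ÷ 12 = $612.36
Shortage spread = $516.00 ÷ 12 = $43.00/mo
Adjusted monthly = $612.36 + $43.00 = $655.36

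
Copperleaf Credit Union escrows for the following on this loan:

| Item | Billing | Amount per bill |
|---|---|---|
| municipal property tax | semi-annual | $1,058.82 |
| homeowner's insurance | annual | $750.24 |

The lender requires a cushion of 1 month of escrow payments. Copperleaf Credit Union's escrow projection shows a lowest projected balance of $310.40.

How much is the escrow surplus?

$71.41

Municipal property tax — $1,058.82 × 2 = $2,117.64/yr
Homeowner's insurance — $750.24/yr
Combined annual = $2,117.64 + $750.24 = $2,867.88
Monthly escrow = $2,867.88 / 12 = $238.99
Required cushion = 1 × $238.99 = $238.99
Excess over cushion: $310.40 − $238.99 = $71.41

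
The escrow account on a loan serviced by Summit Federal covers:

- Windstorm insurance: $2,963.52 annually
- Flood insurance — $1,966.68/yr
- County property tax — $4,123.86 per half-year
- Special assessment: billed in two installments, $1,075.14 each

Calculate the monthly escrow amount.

$1,277.35

Windstorm insurance = $2,963.52/yr
Flood insurance = $1,966.68/yr
County property tax = $4,123.86 × 2 = $8,247.72/yr
Special assessment = $1,075.14 × 2 = $2,150.28/yr
Total per year = $2,963.52 + $1,966.68 + $8,247.72 + $2,150.28 = $15,328.20
Monthly = $15,328.20 ÷ 12 = $1,277.35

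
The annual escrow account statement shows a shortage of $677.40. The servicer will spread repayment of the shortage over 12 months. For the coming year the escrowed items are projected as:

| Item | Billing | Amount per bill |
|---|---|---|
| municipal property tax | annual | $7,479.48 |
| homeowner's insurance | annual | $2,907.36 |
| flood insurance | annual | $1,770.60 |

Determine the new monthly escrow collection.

$1,069.57

Municipal property tax — $7,479.48 per year
Homeowner's insurance — $2,907.36 per year
Flood insurance — $1,770.60 per year
Total per year = $12,157.44
Monthly = $12,157.44 / 12 = $1,013.12
Monthly shortage recovery: $677.40 ÷ 12 = $56.45
Adjusted monthly = $1,013.12 + $56.45 = $1,069.57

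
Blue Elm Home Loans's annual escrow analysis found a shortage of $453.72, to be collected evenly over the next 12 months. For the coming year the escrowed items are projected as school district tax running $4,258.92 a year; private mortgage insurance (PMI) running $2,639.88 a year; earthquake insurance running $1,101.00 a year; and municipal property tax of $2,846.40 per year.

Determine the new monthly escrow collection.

School district tax: $4,258.92/yr
Private mortgage insurance (PMI): $2,639.88/yr
Earthquake insurance: $1,101.00/yr
Municipal property tax: $2,846.40/yr
Combined annual = $4,258.92 + $2,639.88 + $1,101.00 + $2,846.40 = $10,846.20
Per month = $10,846.20 / 12 = $903.85
Shortage spread = $453.72 / 12 = $37.81/mo
Adjusted monthly = $903.85 + $37.81 = $941.66

$941.66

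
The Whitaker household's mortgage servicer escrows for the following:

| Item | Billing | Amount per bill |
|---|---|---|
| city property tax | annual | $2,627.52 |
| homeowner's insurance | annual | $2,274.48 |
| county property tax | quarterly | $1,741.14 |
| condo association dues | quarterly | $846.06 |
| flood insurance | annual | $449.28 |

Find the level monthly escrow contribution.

$1,308.34

City property tax — $2,627.52 per year
Homeowner's insurance — $2,274.48 per year
County property tax — $1,741.14 × 4 = $6,964.56 per year
Condo association dues — $846.06 × 4 = $3,384.24 per year
Flood insurance — $449.28 per year
Total per year = $2,627.52 + $2,274.48 + $6,964.56 + $3,384.24 + $449.28 = $15,700.08
Base monthly escrow = $15,700.08 / 12 = $1,308.34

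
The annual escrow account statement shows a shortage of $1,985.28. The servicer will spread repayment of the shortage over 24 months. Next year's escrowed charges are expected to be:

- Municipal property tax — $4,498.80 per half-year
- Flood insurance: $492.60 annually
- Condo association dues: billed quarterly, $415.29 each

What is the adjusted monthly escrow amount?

Municipal property tax — $4,498.80 × 2 = $8,997.60 per year
Flood insurance — $492.60 per year
Condo association dues — $415.29 × 4 = $1,661.16 per year
Yearly total = $8,997.60 + $492.60 + $1,661.16 = $11,151.36
Monthly = $11,151.36 ÷ 12 = $929.28
Shortage per month = $1,985.28 ÷ 24 = $82.72
New monthly escrow = $929.28 + $82.72 = $1,012.00

$1,012.00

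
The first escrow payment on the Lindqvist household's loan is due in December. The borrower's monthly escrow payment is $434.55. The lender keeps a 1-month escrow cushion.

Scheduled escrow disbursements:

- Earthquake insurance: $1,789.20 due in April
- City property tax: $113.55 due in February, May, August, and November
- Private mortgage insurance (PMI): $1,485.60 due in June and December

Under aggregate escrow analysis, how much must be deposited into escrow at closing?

Cushion = 1 × $434.55 = $434.55
Trial balance (start $0, +$434.55 each month, − disbursements):
  Dec: +$434.55 − $1,485.60 → -$1,051.05
  Jan: +$434.55 → -$616.50
  Feb: +$434.55 − $113.55 → -$295.50
  Mar: +$434.55 → $139.05
  Apr: +$434.55 − $1,789.20 → -$1,215.60
  May: +$434.55 − $113.55 → -$894.60
  Jun: +$434.55 − $1,485.60 → -$1,945.65
  Jul: +$434.55 → -$1,511.10
  Aug: +$434.55 − $113.55 → -$1,190.10
  Sep: +$434.55 → -$755.55
  Oct: +$434.55 → -$321.00
  Nov: +$434.55 − $113.55 → $0.00
Lowest trial balance = -$1,945.65 (Jun)
Initial deposit = cushion − low point = $434.55 − (-$1,945.65) = $2,380.20

$2,380.20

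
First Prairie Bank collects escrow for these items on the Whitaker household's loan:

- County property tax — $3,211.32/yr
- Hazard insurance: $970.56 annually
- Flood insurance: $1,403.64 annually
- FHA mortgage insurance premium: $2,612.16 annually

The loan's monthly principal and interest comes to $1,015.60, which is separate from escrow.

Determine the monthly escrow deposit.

$683.14

County property tax: $3,211.32/yr
Hazard insurance: $970.56/yr
Flood insurance: $1,403.64/yr
FHA mortgage insurance premium: $2,612.16/yr
Annual escrow total = $8,197.68
Monthly escrow = $8,197.68 / 12 = $683.14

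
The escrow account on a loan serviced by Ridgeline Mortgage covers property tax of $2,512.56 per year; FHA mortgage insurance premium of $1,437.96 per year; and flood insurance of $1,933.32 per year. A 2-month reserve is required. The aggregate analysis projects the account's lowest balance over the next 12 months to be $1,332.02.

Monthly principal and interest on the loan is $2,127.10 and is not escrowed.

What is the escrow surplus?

Property tax — $2,512.56
FHA mortgage insurance premium — $1,437.96
Flood insurance — $1,933.32
Total annual escrow = $5,883.84
Monthly = $5,883.84 ÷ 12 = $490.32
Cushion = 2 × $490.32 = $980.64
Surplus = $1,332.02 − $980.64 = $351.38

$351.38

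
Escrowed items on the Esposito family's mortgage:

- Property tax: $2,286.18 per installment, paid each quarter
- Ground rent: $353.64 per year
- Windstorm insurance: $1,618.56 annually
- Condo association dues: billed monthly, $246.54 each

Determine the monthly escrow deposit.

$1,172.95

Property tax: $2,286.18 × 4 = $9,144.72/yr
Ground rent: $353.64/yr
Windstorm insurance: $1,618.56/yr
Condo association dues: $246.54 × 12 = $2,958.48/yr
Combined annual = $9,144.72 + $353.64 + $1,618.56 + $2,958.48 = $14,075.40
Monthly escrow = $14,075.40 ÷ 12 = $1,172.95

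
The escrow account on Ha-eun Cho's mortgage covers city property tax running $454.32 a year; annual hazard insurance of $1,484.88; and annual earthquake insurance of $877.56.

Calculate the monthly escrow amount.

City property tax = $454.32 per year
Hazard insurance = $1,484.88 per year
Earthquake insurance = $877.56 per year
Combined annual = $454.32 + $1,484.88 + $877.56 = $2,816.76
Base monthly escrow = $2,816.76 ÷ 12 = $234.73

$234.73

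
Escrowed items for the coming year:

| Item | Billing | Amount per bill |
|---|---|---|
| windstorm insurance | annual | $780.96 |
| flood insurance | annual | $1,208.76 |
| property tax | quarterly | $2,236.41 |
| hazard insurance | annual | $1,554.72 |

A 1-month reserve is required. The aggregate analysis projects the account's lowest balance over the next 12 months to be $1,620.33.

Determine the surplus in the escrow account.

$579.49

Windstorm insurance = $780.96 annually
Flood insurance = $1,208.76 annually
Property tax = $2,236.41 × 4 = $8,945.64 annually
Hazard insurance = $1,554.72 annually
Total per year = $780.96 + $1,208.76 + $8,945.64 + $1,554.72 = $12,490.08
Monthly = $12,490.08 / 12 = $1,040.84
Required reserve = 1 × $1,040.84 = $1,040.84
Excess over cushion: $1,620.33 − $1,040.84 = $579.49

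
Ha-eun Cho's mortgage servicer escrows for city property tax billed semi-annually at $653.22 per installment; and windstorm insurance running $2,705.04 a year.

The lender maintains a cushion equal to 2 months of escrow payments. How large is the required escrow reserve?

$668.58

City property tax = $653.22 × 2 = $1,306.44 annually
Windstorm insurance = $2,705.04 annually
Combined annual = $1,306.44 + $2,705.04 = $4,011.48
Monthly = $4,011.48 ÷ 12 = $334.29
Required cushion = 2 × $334.29 = $668.58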